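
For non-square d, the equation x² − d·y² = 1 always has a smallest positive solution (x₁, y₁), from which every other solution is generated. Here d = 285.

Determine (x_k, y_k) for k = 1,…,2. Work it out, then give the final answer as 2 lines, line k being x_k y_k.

2431 144
11819521 700128

√285 = [16; 1,7,2,7,1,32, …], period ℓ=6 (even) → k=5
step 0: (16, 1)  from 16·(1,0) + (0,1)
step 1: (17, 1)  from 1·(16,1) + (1,0)
step 2: (135, 8)  from 7·(17,1) + (16,1)
step 3: (287, 17)  from 2·(135,8) + (17,1)
step 4: (2144, 127)  from 7·(287,17) + (135,8)
step 5: (2431, 144)  from 1·(2144,127) + (287,17)
(x₁, y₁) = (2431, 144);  2431² − 285·144² = 1 ✓
(x_2, y_2) = (2431·2431 + 285·144·144, 2431·144 + 144·2431) = (11819521, 700128)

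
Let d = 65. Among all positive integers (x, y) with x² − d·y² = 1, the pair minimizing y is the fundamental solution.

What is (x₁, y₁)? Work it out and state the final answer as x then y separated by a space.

129 16

√65 → a₀=8, period (16); ℓ=1 odd so k=1
a_0=8:  p_0=8·1+0=8,  q_0=8·0+1=1
a_1=16:  p_1=16·8+1=129,  q_1=16·1+0=16
(x₁, y₁) = (129, 16);  129² − 65·16² = 1 ✓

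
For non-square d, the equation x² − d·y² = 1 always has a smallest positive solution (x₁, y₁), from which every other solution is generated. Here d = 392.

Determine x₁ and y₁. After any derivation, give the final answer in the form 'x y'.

99 5

[19; 1,3,1,38] for √392; ℓ=4 ⇒ convergent index 3
step 0: (19, 1)  from 19·(1,0) + (0,1)
step 1: (20, 1)  from 1·(19,1) + (1,0)
step 2: (79, 4)  from 3·(20,1) + (19,1)
step 3: (99, 5)  from 1·(79,4) + (20,1)
(x₁, y₁) = (99, 5);  99² − 392·5² = 1 ✓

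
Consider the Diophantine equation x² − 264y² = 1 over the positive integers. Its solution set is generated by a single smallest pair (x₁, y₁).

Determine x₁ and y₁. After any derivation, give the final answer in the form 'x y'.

√264 → a₀=16, period (4,32); ℓ=2 even so k=1
i=0: a=16 ⇒ p=16, q=1
i=1: a=4 ⇒ p=65, q=4
→ (65, 4).  Check: 65²=4225, 264·4²=4224, difference 1.

65 4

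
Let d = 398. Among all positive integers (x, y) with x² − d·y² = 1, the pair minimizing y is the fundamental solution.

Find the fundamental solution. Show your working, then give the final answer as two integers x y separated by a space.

√398 → a₀=19, period (1,18,1,38); ℓ=4 even so k=3
i=0: a=19 ⇒ p=19, q=1
i=1: a=1 ⇒ p=20, q=1
i=2: a=18 ⇒ p=379, q=19
i=3: a=1 ⇒ p=399, q=20
fundamental: x₁=399, y₁=20  (since 159201 − 398·400 = 1)

399 20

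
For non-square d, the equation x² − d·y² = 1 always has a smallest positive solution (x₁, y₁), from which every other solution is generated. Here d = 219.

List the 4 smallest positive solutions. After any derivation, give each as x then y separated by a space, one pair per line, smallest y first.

74 5
10951 740
1620674 109515
239848801 16207480

√219 = [14; 1,3,1,28, …], period ℓ=4 (even) → k=3
step 0: (14, 1)  from 14·(1,0) + (0,1)
…
step 2: (59, 4)  from 3·(15,1) + (14,1)
step 3: (74, 5)  from 1·(59,4) + (15,1)
(x₁, y₁) = (74, 5);  74² − 219·5² = 1 ✓
(x_2, y_2) = (74·74 + 219·5·5, 74·5 + 5·74) = (10951, 740)
(x_3, y_3) = (74·10951 + 219·5·740, 74·740 + 5·10951) = (1620674, 109515)
(x_4, y_4) = (74·1620674 + 219·5·109515, 74·109515 + 5·1620674) = (239848801, 16207480)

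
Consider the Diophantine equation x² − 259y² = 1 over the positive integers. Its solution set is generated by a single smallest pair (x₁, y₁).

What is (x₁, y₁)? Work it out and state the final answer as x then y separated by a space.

847225 52644

d=259: √d = [16; 10,1,2,3,4,3,2,1,10,32] (ℓ=10, even), read p_9/q_9
a_0=16:  p_0=16·1+0=16,  q_0=16·0+1=1
…
a_2=1:  p_2=1·161+16=177,  q_2=1·10+1=11
…
a_4=3:  p_4=3·515+177=1722,  q_4=3·32+11=107
…
a_8=1:  p_8=1·55265+23931=79196,  q_8=1·3434+1487=4921
a_9=10:  p_9=10·79196+55265=847225,  q_9=10·4921+3434=52644
→ (847225, 52644).  Check: 847225²=717790200625, 259·52644²=717790200624, difference 1.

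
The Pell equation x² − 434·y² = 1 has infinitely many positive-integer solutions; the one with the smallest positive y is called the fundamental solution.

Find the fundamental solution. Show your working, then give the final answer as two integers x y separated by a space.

√434 = [20; 1,4,1,40, …], period ℓ=4 (even) → k=3
step 0: (20, 1)  from 20·(1,0) + (0,1)
step 1: (21, 1)  from 1·(20,1) + (1,0)
step 2: (104, 5)  from 4·(21,1) + (20,1)
step 3: (125, 6)  from 1·(104,5) + (21,1)
fundamental: x₁=125, y₁=6  (since 15625 − 434·36 = 1)

125 6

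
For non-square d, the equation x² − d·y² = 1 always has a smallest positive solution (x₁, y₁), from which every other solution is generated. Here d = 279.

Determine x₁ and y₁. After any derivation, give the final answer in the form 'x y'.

1520 91

√279 → a₀=16, period (1,2,2,1,2,2,1,32); ℓ=8 even so k=7
step 0: (16, 1)  from 16·(1,0) + (0,1)
…
step 2: (50, 3)  from 2·(17,1) + (16,1)
…
step 6: (1069, 64)  from 2·(451,27) + (167,10)
step 7: (1520, 91)  from 1·(1069,64) + (451,27)
fundamental: x₁=1520, y₁=91  (since 2310400 − 279·8281 = 1)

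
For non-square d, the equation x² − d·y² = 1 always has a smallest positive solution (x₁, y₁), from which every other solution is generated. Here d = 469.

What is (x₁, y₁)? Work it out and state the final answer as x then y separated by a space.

d=469: √d = [21; 1,1,1,10,6,10,1,1,1,42] (ℓ=10, even), read p_9/q_9
step 0: (21, 1)  from 21·(1,0) + (0,1)
step 1: (22, 1)  from 1·(21,1) + (1,0)
step 2: (43, 2)  from 1·(22,1) + (21,1)
step 3: (65, 3)  from 1·(43,2) + (22,1)
step 4: (693, 32)  from 10·(65,3) + (43,2)
step 5: (4223, 195)  from 6·(693,32) + (65,3)
step 6: (42923, 1982)  from 10·(4223,195) + (693,32)
step 7: (47146, 2177)  from 1·(42923,1982) + (4223,195)
step 8: (90069, 4159)  from 1·(47146,2177) + (42923,1982)
step 9: (137215, 6336)  from 1·(90069,4159) + (47146,2177)
fundamental: x₁=137215, y₁=6336  (since 18827956225 − 469·40144896 = 1)

137215 6336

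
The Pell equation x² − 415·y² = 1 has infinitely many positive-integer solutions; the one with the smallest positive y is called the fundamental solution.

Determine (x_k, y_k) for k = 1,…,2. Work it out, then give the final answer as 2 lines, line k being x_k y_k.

[20; 2,1,2,4,6,…,1,2,40] for √415; ℓ=16 ⇒ convergent index 15
i=0: a=20 ⇒ p=20, q=1
i=1: a=2 ⇒ p=41, q=2
…
i=3: a=2 ⇒ p=163, q=8
…
i=5: a=6 ⇒ p=4441, q=218
i=6: a=1 ⇒ p=5154, q=253
i=7: a=1 ⇒ p=9595, q=471
i=8: a=3 ⇒ p=33939, q=1666
i=9: a=1 ⇒ p=43534, q=2137
i=10: a=1 ⇒ p=77473, q=3803
i=11: a=6 ⇒ p=508372, q=24955
i=12: a=4 ⇒ p=2110961, q=103623
i=13: a=2 ⇒ p=4730294, q=232201
i=14: a=1 ⇒ p=6841255, q=335824
i=15: a=2 ⇒ p=18412804, q=903849
fundamental: x₁=18412804, y₁=903849  (since 339031351142416 − 415·816943014801 = 1)
(x_2, y_2) = (18412804·18412804 + 415·903849·903849, 18412804·903849 + 903849·18412804) = (678062702284831, 33284788965192)

18412804 903849
678062702284831 33284788965192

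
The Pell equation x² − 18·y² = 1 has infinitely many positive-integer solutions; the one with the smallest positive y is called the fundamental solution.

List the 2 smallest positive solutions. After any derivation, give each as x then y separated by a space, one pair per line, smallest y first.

17 4
577 136

[4; 4,8] for √18; ℓ=2 ⇒ convergent index 1
k=0  a_k=4  p_k/q_k = 4/1
k=1  a_k=4  p_k/q_k = 17/4
→ (17, 4).  Check: 17²=289, 18·4²=288, difference 1.
n=2: (17,4)∘(17,4) = (17·17+18·4·4, 17·4+4·17) = (577,136)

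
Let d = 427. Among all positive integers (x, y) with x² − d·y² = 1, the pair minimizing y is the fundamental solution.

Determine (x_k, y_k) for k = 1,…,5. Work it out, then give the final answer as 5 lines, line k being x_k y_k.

62 3
7687 372
953126 46125
118179937 5719128
14653359062 709125747

√427 → a₀=20, period (1,1,1,40); ℓ=4 even so k=3
step 0: (20, 1)  from 20·(1,0) + (0,1)
step 1: (21, 1)  from 1·(20,1) + (1,0)
step 2: (41, 2)  from 1·(21,1) + (20,1)
step 3: (62, 3)  from 1·(41,2) + (21,1)
→ (62, 3).  Check: 62²=3844, 427·3²=3843, difference 1.
(x_2, y_2) = (62·62 + 427·3·3, 62·3 + 3·62) = (7687, 372)
(x_3, y_3) = (62·7687 + 427·3·372, 62·372 + 3·7687) = (953126, 46125)
(x_4, y_4) = (62·953126 + 427·3·46125, 62·46125 + 3·953126) = (118179937, 5719128)
(x_5, y_5) = (62·118179937 + 427·3·5719128, 62·5719128 + 3·118179937) = (14653359062, 709125747)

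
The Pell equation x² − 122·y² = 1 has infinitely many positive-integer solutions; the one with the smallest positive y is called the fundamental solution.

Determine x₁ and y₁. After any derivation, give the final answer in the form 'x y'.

243 22

[11; 22] for √122; ℓ=1 ⇒ convergent index 1
step 0: (11, 1)  from 11·(1,0) + (0,1)
step 1: (243, 22)  from 22·(11,1) + (1,0)
fundamental: x₁=243, y₁=22  (since 59049 − 122·484 = 1)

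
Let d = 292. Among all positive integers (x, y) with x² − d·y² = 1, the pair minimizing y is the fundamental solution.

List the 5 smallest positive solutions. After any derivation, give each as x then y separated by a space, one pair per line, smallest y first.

2281249 133500
10408194000001 609093483000
47487364308614281249 2778987798000400500
216661004683313632776000001 12679126270400622186966000
988515400545561595548925838281249 57848488250447518938990000667500

[17; 11,2,1,3,8,3,1,2,11,34] for √292; ℓ=10 ⇒ convergent index 9
a_0=17:  p_0=17·1+0=17,  q_0=17·0+1=1
a_1=11:  p_1=11·17+1=188,  q_1=11·1+0=11
a_2=2:  p_2=2·188+17=393,  q_2=2·11+1=23
…
a_5=8:  p_5=8·2136+581=17669,  q_5=8·125+34=1034
…
a_8=2:  p_8=2·72812+55143=200767,  q_8=2·4261+3227=11749
a_9=11:  p_9=11·200767+72812=2281249,  q_9=11·11749+4261=133500
(x₁, y₁) = (2281249, 133500);  2281249² − 292·133500² = 1 ✓
(2281249+133500√292)^2 = 10408194000001 + 609093483000√292
(2281249+133500√292)^3 = 47487364308614281249 + 2778987798000400500√292
(2281249+133500√292)^4 = 216661004683313632776000001 + 12679126270400622186966000√292
(2281249+133500√292)^5 = 988515400545561595548925838281249 + 57848488250447518938990000667500√292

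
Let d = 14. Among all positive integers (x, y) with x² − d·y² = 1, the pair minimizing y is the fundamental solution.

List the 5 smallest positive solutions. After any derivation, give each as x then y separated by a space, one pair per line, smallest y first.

15 4
449 120
13455 3596
403201 107760
12082575 3229204

√14 = [3; 1,2,1,6, …], period ℓ=4 (even) → k=3
i=0: a=3 ⇒ p=3, q=1
…
i=2: a=2 ⇒ p=11, q=3
i=3: a=1 ⇒ p=15, q=4
fundamental: x₁=15, y₁=4  (since 225 − 14·16 = 1)
k=2:  x_2 = 15·15+14·4·4 = 449,  y_2 = 15·4+4·15 = 120
k=3:  x_3 = 15·449+14·4·120 = 13455,  y_3 = 15·120+4·449 = 3596
k=4:  x_4 = 15·13455+14·4·3596 = 403201,  y_4 = 15·3596+4·13455 = 107760
k=5:  x_5 = 15·403201+14·4·107760 = 12082575,  y_5 = 15·107760+4·403201 = 3229204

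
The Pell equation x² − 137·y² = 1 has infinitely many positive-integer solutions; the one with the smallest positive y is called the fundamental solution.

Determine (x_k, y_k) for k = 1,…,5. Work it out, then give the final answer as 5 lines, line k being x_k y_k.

6083073 519712
74007554246657 6322892069952
900386710067742990849 76925228065277725280
10954236171143757109591351297 935883555725460013412300928
133270836576615035597116312473600513 11386095977955005515107946008258208

[11; 1,2,2,1,1,2,2,1,22] for √137; ℓ=9 ⇒ convergent index 17
step 0: (11, 1)  from 11·(1,0) + (0,1)
step 1: (12, 1)  from 1·(11,1) + (1,0)
…
step 4: (117, 10)  from 1·(82,7) + (35,3)
step 5: (199, 17)  from 1·(117,10) + (82,7)
…
step 7: (1229, 105)  from 2·(515,44) + (199,17)
step 8: (1744, 149)  from 1·(1229,105) + (515,44)
…
step 10: (41341, 3532)  from 1·(39597,3383) + (1744,149)
step 11: (122279, 10447)  from 2·(41341,3532) + (39597,3383)
step 12: (285899, 24426)  from 2·(122279,10447) + (41341,3532)
…
step 14: (694077, 59299)  from 1·(408178,34873) + (285899,24426)
…
step 16: (4286741, 366241)  from 2·(1796332,153471) + (694077,59299)
step 17: (6083073, 519712)  from 1·(4286741,366241) + (1796332,153471)
(x₁, y₁) = (6083073, 519712);  6083073² − 137·519712² = 1 ✓
(6083073+519712√137)^2 = 74007554246657 + 6322892069952√137
(6083073+519712√137)^3 = 900386710067742990849 + 76925228065277725280√137
(6083073+519712√137)^4 = 10954236171143757109591351297 + 935883555725460013412300928√137
(6083073+519712√137)^5 = 133270836576615035597116312473600513 + 11386095977955005515107946008258208√137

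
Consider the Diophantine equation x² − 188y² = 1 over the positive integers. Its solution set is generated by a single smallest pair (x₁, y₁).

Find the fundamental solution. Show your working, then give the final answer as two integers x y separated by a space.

d=188: √d = [13; 1,2,2,6,2,2,1,26] (ℓ=8, even), read p_7/q_7
a_0=13:  p_0=13·1+0=13,  q_0=13·0+1=1
a_1=1:  p_1=1·13+1=14,  q_1=1·1+0=1
…
a_3=2:  p_3=2·41+14=96,  q_3=2·3+1=7
a_4=6:  p_4=6·96+41=617,  q_4=6·7+3=45
…
a_6=2:  p_6=2·1330+617=3277,  q_6=2·97+45=239
a_7=1:  p_7=1·3277+1330=4607,  q_7=1·239+97=336
→ (4607, 336).  Check: 4607²=21224449, 188·336²=21224448, difference 1.

4607 336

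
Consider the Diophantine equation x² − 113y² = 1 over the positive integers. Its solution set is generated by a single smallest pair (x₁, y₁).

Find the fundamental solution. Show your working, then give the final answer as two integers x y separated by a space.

[10; 1,1,1,2,2,1,1,1,20] for √113; ℓ=9 ⇒ convergent index 17
k=0  a_k=10  p_k/q_k = 10/1
…
k=2  a_k=1  p_k/q_k = 21/2
k=3  a_k=1  p_k/q_k = 32/3
…
k=5  a_k=2  p_k/q_k = 202/19
…
k=7  a_k=1  p_k/q_k = 489/46
…
k=9  a_k=20  p_k/q_k = 16009/1506
k=10  a_k=1  p_k/q_k = 16785/1579
k=11  a_k=1  p_k/q_k = 32794/3085
k=12  a_k=1  p_k/q_k = 49579/4664
k=13  a_k=2  p_k/q_k = 131952/12413
k=14  a_k=2  p_k/q_k = 313483/29490
k=15  a_k=1  p_k/q_k = 445435/41903
k=16  a_k=1  p_k/q_k = 758918/71393
k=17  a_k=1  p_k/q_k = 1204353/113296
fundamental: x₁=1204353, y₁=113296  (since 1450466148609 − 113·12835983616 = 1)

1204353 113296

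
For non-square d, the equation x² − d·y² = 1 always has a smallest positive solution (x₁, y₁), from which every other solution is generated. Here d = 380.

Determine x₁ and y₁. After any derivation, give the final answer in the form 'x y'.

d=380: √d = [19; 2,38] (ℓ=2, even), read p_1/q_1
k=0  a_k=19  p_k/q_k = 19/1
k=1  a_k=2  p_k/q_k = 39/2
fundamental: x₁=39, y₁=2  (since 1521 − 380·4 = 1)

39 2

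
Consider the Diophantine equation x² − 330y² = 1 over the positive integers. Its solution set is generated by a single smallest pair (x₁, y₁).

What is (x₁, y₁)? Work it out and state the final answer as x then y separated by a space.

√330 = [18; 6,36, …], period ℓ=2 (even) → k=1
i=0: a=18 ⇒ p=18, q=1
i=1: a=6 ⇒ p=109, q=6
(x₁, y₁) = (109, 6);  109² − 330·6² = 1 ✓

109 6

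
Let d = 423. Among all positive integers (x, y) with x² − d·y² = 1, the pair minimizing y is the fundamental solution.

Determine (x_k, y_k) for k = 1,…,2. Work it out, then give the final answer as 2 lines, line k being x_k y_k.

4607 224
42448897 2063936

√423 → a₀=20, period (1,1,3,4,3,1,1,40); ℓ=8 even so k=7
step 0: (20, 1)  from 20·(1,0) + (0,1)
step 1: (21, 1)  from 1·(20,1) + (1,0)
…
step 4: (617, 30)  from 4·(144,7) + (41,2)
…
step 6: (2612, 127)  from 1·(1995,97) + (617,30)
step 7: (4607, 224)  from 1·(2612,127) + (1995,97)
fundamental: x₁=4607, y₁=224  (since 21224449 − 423·50176 = 1)
(x_2, y_2) = (4607·4607 + 423·224·224, 4607·224 + 224·4607) = (42448897, 2063936)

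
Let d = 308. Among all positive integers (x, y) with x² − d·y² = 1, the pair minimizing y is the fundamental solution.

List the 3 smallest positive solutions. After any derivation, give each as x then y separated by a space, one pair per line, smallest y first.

√308 → a₀=17, period (1,1,4,1,1,34); ℓ=6 even so k=5
step 0: (17, 1)  from 17·(1,0) + (0,1)
…
step 2: (35, 2)  from 1·(18,1) + (17,1)
…
step 4: (193, 11)  from 1·(158,9) + (35,2)
step 5: (351, 20)  from 1·(193,11) + (158,9)
fundamental: x₁=351, y₁=20  (since 123201 − 308·400 = 1)
(351+20√308)^2 = 246401 + 14040√308
(351+20√308)^3 = 172973151 + 9856060√308

351 20
246401 14040
172973151 9856060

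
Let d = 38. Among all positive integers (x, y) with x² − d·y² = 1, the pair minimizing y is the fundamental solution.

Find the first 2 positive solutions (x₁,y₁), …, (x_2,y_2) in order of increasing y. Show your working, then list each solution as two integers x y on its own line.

√38 → a₀=6, period (6,12); ℓ=2 even so k=1
a_0=6:  p_0=6·1+0=6,  q_0=6·0+1=1
a_1=6:  p_1=6·6+1=37,  q_1=6·1+0=6
fundamental: x₁=37, y₁=6  (since 1369 − 38·36 = 1)
k=2:  x_2 = 37·37+38·6·6 = 2737,  y_2 = 37·6+6·37 = 444

37 6
2737 444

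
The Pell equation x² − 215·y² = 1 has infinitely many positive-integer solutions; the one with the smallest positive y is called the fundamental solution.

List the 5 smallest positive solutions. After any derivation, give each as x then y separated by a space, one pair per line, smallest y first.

44 3
3871 264
340604 23229
29969281 2043888
2636956124 179838915

√215 = [14; 1,1,1,28, …], period ℓ=4 (even) → k=3
a_0=14:  p_0=14·1+0=14,  q_0=14·0+1=1
…
a_2=1:  p_2=1·15+14=29,  q_2=1·1+1=2
a_3=1:  p_3=1·29+15=44,  q_3=1·2+1=3
fundamental: x₁=44, y₁=3  (since 1936 − 215·9 = 1)
(44+3√215)^2 = 3871 + 264√215
(44+3√215)^3 = 340604 + 23229√215
(44+3√215)^4 = 29969281 + 2043888√215
(44+3√215)^5 = 2636956124 + 179838915√215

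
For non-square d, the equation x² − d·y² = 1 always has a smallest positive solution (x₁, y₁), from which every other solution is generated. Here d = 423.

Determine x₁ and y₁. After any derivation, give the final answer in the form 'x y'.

√423 → a₀=20, period (1,1,3,4,3,1,1,40); ℓ=8 even so k=7
a_0=20:  p_0=20·1+0=20,  q_0=20·0+1=1
…
a_2=1:  p_2=1·21+20=41,  q_2=1·1+1=2
a_3=3:  p_3=3·41+21=144,  q_3=3·2+1=7
a_4=4:  p_4=4·144+41=617,  q_4=4·7+2=30
a_5=3:  p_5=3·617+144=1995,  q_5=3·30+7=97
a_6=1:  p_6=1·1995+617=2612,  q_6=1·97+30=127
a_7=1:  p_7=1·2612+1995=4607,  q_7=1·127+97=224
(x₁, y₁) = (4607, 224);  4607² − 423·224² = 1 ✓

4607 224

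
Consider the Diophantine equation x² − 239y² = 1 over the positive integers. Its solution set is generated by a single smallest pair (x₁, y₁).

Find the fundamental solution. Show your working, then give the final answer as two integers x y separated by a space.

√239 = [15; 2,5,1,2,4,15,4,2,1,5,2,30, …], period ℓ=12 (even) → k=11
a_0=15:  p_0=15·1+0=15,  q_0=15·0+1=1
…
a_3=1:  p_3=1·170+31=201,  q_3=1·11+2=13
…
a_8=2:  p_8=2·154117+37907=346141,  q_8=2·9969+2452=22390
…
a_10=5:  p_10=5·500258+346141=2847431,  q_10=5·32359+22390=184185
a_11=2:  p_11=2·2847431+500258=6195120,  q_11=2·184185+32359=400729
fundamental: x₁=6195120, y₁=400729  (since 38379511814400 − 239·160583731441 = 1)

6195120 400729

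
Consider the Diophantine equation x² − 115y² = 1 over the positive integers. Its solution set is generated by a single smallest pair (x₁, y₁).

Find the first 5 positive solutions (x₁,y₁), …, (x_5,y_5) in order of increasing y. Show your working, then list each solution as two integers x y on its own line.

[10; 1,2,1,1,1,1,1,2,1,20] for √115; ℓ=10 ⇒ convergent index 9
a_0=10:  p_0=10·1+0=10,  q_0=10·0+1=1
a_1=1:  p_1=1·10+1=11,  q_1=1·1+0=1
a_2=2:  p_2=2·11+10=32,  q_2=2·1+1=3
…
a_5=1:  p_5=1·75+43=118,  q_5=1·7+4=11
a_6=1:  p_6=1·118+75=193,  q_6=1·11+7=18
…
a_8=2:  p_8=2·311+193=815,  q_8=2·29+18=76
a_9=1:  p_9=1·815+311=1126,  q_9=1·76+29=105
fundamental: x₁=1126, y₁=105  (since 1267876 − 115·11025 = 1)
k=2:  x_2 = 1126·1126+115·105·105 = 2535751,  y_2 = 1126·105+105·1126 = 236460
k=3:  x_3 = 1126·2535751+115·105·236460 = 5710510126,  y_3 = 1126·236460+105·2535751 = 532507815
k=4:  x_4 = 1126·5710510126+115·105·532507815 = 12860066268001,  y_4 = 1126·532507815+105·5710510126 = 1199207362920
k=5:  x_5 = 1126·12860066268001+115·105·1199207362920 = 28960863525028126,  y_5 = 1126·1199207362920+105·12860066268001 = 2700614448788025

1126 105
2535751 236460
5710510126 532507815
12860066268001 1199207362920
28960863525028126 2700614448788025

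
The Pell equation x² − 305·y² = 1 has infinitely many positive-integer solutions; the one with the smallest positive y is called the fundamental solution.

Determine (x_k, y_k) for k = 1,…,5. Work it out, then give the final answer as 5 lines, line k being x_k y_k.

[17; 2,6,2,34] for √305; ℓ=4 ⇒ convergent index 3
step 0: (17, 1)  from 17·(1,0) + (0,1)
…
step 2: (227, 13)  from 6·(35,2) + (17,1)
step 3: (489, 28)  from 2·(227,13) + (35,2)
(x₁, y₁) = (489, 28);  489² − 305·28² = 1 ✓
k=2:  x_2 = 489·489+305·28·28 = 478241,  y_2 = 489·28+28·489 = 27384
k=3:  x_3 = 489·478241+305·28·27384 = 467719209,  y_3 = 489·27384+28·478241 = 26781524
k=4:  x_4 = 489·467719209+305·28·26781524 = 457428908161,  y_4 = 489·26781524+28·467719209 = 26192303088
k=5:  x_5 = 489·457428908161+305·28·26192303088 = 447365004462249,  y_5 = 489·26192303088+28·457428908161 = 25616045638540

489 28
478241 27384
467719209 26781524
457428908161 26192303088
447365004462249 25616045638540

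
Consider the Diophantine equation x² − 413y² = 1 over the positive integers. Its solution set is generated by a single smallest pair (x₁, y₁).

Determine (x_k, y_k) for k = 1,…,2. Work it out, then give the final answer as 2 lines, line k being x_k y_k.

113399 5580
25718666401 1265532840

[20; 3,9,1,4,1,9,3,40] for √413; ℓ=8 ⇒ convergent index 7
i=0: a=20 ⇒ p=20, q=1
i=1: a=3 ⇒ p=61, q=3
i=2: a=9 ⇒ p=569, q=28
i=3: a=1 ⇒ p=630, q=31
…
i=6: a=9 ⇒ p=36560, q=1799
i=7: a=3 ⇒ p=113399, q=5580
(x₁, y₁) = (113399, 5580);  113399² − 413·5580² = 1 ✓
n=2: (113399,5580)∘(113399,5580) = (113399·113399+413·5580·5580, 113399·5580+5580·113399) = (25718666401,1265532840)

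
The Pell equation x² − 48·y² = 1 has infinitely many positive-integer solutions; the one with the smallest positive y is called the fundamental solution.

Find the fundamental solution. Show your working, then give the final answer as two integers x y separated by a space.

7 1

√48 = [6; 1,12, …], period ℓ=2 (even) → k=1
step 0: (6, 1)  from 6·(1,0) + (0,1)
step 1: (7, 1)  from 1·(6,1) + (1,0)
→ (7, 1).  Check: 7²=49, 48·1²=48, difference 1.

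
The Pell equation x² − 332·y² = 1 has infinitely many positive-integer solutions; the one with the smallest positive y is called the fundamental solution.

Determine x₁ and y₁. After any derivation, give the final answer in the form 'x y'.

d=332: √d = [18; 4,1,1,8,1,1,4,36] (ℓ=8, even), read p_7/q_7
i=0: a=18 ⇒ p=18, q=1
…
i=4: a=8 ⇒ p=1403, q=77
i=5: a=1 ⇒ p=1567, q=86
i=6: a=1 ⇒ p=2970, q=163
i=7: a=4 ⇒ p=13447, q=738
fundamental: x₁=13447, y₁=738  (since 180821809 − 332·544644 = 1)

13447 738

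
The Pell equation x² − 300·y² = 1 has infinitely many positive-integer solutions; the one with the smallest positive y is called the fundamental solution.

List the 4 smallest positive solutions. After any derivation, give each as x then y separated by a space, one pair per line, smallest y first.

1351 78
3650401 210756
9863382151 569462634
26650854921601 1538687826312

[17; 3,8,3,34] for √300; ℓ=4 ⇒ convergent index 3
step 0: (17, 1)  from 17·(1,0) + (0,1)
…
step 2: (433, 25)  from 8·(52,3) + (17,1)
step 3: (1351, 78)  from 3·(433,25) + (52,3)
fundamental: x₁=1351, y₁=78  (since 1825201 − 300·6084 = 1)
n=2: (1351,78)∘(1351,78) = (1351·1351+300·78·78, 1351·78+78·1351) = (3650401,210756)
n=3: (3650401,210756)∘(1351,78) = (1351·3650401+300·78·210756, 1351·210756+78·3650401) = (9863382151,569462634)
n=4: (9863382151,569462634)∘(1351,78) = (1351·9863382151+300·78·569462634, 1351·569462634+78·9863382151) = (26650854921601,1538687826312)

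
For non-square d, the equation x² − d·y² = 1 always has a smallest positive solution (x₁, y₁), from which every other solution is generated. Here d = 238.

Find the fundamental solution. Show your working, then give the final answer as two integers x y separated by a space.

√238 = [15; 2,2,1,14,1,2,2,30, …], period ℓ=8 (even) → k=7
k=0  a_k=15  p_k/q_k = 15/1
…
k=3  a_k=1  p_k/q_k = 108/7
…
k=5  a_k=1  p_k/q_k = 1697/110
k=6  a_k=2  p_k/q_k = 4983/323
k=7  a_k=2  p_k/q_k = 11663/756
fundamental: x₁=11663, y₁=756  (since 136025569 − 238·571536 = 1)

11663 756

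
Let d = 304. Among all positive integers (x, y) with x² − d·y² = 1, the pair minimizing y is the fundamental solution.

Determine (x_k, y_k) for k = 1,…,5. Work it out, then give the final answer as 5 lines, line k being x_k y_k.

57799 3315
6681448801 383207370
772362118440199 44298005553945
89283516160768675201 5120760845641726740
10320995900380175197444999 591949712190194322136575

d=304: √d = [17; 2,3,2,1,1,1,1,1,2,3,2,34] (ℓ=12, even), read p_11/q_11
k=0  a_k=17  p_k/q_k = 17/1
k=1  a_k=2  p_k/q_k = 35/2
k=2  a_k=3  p_k/q_k = 122/7
…
k=4  a_k=1  p_k/q_k = 401/23
k=5  a_k=1  p_k/q_k = 680/39
k=6  a_k=1  p_k/q_k = 1081/62
k=7  a_k=1  p_k/q_k = 1761/101
k=8  a_k=1  p_k/q_k = 2842/163
k=9  a_k=2  p_k/q_k = 7445/427
k=10  a_k=3  p_k/q_k = 25177/1444
k=11  a_k=2  p_k/q_k = 57799/3315
(x₁, y₁) = (57799, 3315);  57799² − 304·3315² = 1 ✓
(x_2, y_2) = (57799·57799 + 304·3315·3315, 57799·3315 + 3315·57799) = (6681448801, 383207370)
(x_3, y_3) = (57799·6681448801 + 304·3315·383207370, 57799·383207370 + 3315·6681448801) = (772362118440199, 44298005553945)
(x_4, y_4) = (57799·772362118440199 + 304·3315·44298005553945, 57799·44298005553945 + 3315·772362118440199) = (89283516160768675201, 5120760845641726740)
(x_5, y_5) = (57799·89283516160768675201 + 304·3315·5120760845641726740, 57799·5120760845641726740 + 3315·89283516160768675201) = (10320995900380175197444999, 591949712190194322136575)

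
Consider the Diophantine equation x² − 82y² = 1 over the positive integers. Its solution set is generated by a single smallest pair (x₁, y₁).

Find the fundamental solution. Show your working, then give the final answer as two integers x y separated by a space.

163 18

[9; 18] for √82; ℓ=1 ⇒ convergent index 1
k=0  a_k=9  p_k/q_k = 9/1
k=1  a_k=18  p_k/q_k = 163/18
→ (163, 18).  Check: 163²=26569, 82·18²=26568, difference 1.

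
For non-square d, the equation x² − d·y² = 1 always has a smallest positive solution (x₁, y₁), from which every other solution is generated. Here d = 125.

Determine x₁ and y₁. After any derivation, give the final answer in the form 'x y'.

930249 83204

√125 = [11; 5,1,1,5,22, …], period ℓ=5 (odd) → k=9
i=0: a=11 ⇒ p=11, q=1
i=1: a=5 ⇒ p=56, q=5
…
i=3: a=1 ⇒ p=123, q=11
i=4: a=5 ⇒ p=682, q=61
i=5: a=22 ⇒ p=15127, q=1353
…
i=8: a=1 ⇒ p=167761, q=15005
i=9: a=5 ⇒ p=930249, q=83204
fundamental: x₁=930249, y₁=83204  (since 865363202001 − 125·6922905616 = 1)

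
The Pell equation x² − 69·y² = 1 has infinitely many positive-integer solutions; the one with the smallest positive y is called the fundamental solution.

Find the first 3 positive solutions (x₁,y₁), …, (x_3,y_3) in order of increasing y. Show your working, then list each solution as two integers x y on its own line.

√69 → a₀=8, period (3,3,1,4,1,3,3,16); ℓ=8 even so k=7
k=0  a_k=8  p_k/q_k = 8/1
k=1  a_k=3  p_k/q_k = 25/3
…
k=3  a_k=1  p_k/q_k = 108/13
k=4  a_k=4  p_k/q_k = 515/62
k=5  a_k=1  p_k/q_k = 623/75
k=6  a_k=3  p_k/q_k = 2384/287
k=7  a_k=3  p_k/q_k = 7775/936
(x₁, y₁) = (7775, 936);  7775² − 69·936² = 1 ✓
k=2:  x_2 = 7775·7775+69·936·936 = 120901249,  y_2 = 7775·936+936·7775 = 14554800
k=3:  x_3 = 7775·120901249+69·936·14554800 = 1880014414175,  y_3 = 7775·14554800+936·120901249 = 226327139064

7775 936
120901249 14554800
1880014414175 226327139064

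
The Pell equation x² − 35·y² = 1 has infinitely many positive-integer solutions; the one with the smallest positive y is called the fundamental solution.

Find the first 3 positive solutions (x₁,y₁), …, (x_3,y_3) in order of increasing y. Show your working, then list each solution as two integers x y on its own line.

[5; 1,10] for √35; ℓ=2 ⇒ convergent index 1
i=0: a=5 ⇒ p=5, q=1
i=1: a=1 ⇒ p=6, q=1
→ (6, 1).  Check: 6²=36, 35·1²=35, difference 1.
k=2:  x_2 = 6·6+35·1·1 = 71,  y_2 = 6·1+1·6 = 12
k=3:  x_3 = 6·71+35·1·12 = 846,  y_3 = 6·12+1·71 = 143

6 1
71 12
846 143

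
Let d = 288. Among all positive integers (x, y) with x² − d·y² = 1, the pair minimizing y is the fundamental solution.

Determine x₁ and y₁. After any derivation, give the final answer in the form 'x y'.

√288 → a₀=16, period (1,32); ℓ=2 even so k=1
k=0  a_k=16  p_k/q_k = 16/1
k=1  a_k=1  p_k/q_k = 17/1
fundamental: x₁=17, y₁=1  (since 289 − 288·1 = 1)

17 1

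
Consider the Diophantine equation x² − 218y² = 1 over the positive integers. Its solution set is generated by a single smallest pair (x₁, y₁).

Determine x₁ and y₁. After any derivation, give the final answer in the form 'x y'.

√218 → a₀=14, period (1,3,3,1,28); ℓ=5 odd so k=9
i=0: a=14 ⇒ p=14, q=1
i=1: a=1 ⇒ p=15, q=1
i=2: a=3 ⇒ p=59, q=4
…
i=4: a=1 ⇒ p=251, q=17
i=5: a=28 ⇒ p=7220, q=489
i=6: a=1 ⇒ p=7471, q=506
i=7: a=3 ⇒ p=29633, q=2007
i=8: a=3 ⇒ p=96370, q=6527
i=9: a=1 ⇒ p=126003, q=8534
(x₁, y₁) = (126003, 8534);  126003² − 218·8534² = 1 ✓

126003 8534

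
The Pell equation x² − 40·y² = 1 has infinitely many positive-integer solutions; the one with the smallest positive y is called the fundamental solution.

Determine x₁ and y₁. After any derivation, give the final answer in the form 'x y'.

19 3

√40 → a₀=6, period (3,12); ℓ=2 even so k=1
i=0: a=6 ⇒ p=6, q=1
i=1: a=3 ⇒ p=19, q=3
fundamental: x₁=19, y₁=3  (since 361 − 40·9 = 1)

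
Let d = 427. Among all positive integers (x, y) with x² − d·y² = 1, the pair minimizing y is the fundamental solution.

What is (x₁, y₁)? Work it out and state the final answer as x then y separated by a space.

[20; 1,1,1,40] for √427; ℓ=4 ⇒ convergent index 3
step 0: (20, 1)  from 20·(1,0) + (0,1)
step 1: (21, 1)  from 1·(20,1) + (1,0)
step 2: (41, 2)  from 1·(21,1) + (20,1)
step 3: (62, 3)  from 1·(41,2) + (21,1)
→ (62, 3).  Check: 62²=3844, 427·3²=3843, difference 1.

62 3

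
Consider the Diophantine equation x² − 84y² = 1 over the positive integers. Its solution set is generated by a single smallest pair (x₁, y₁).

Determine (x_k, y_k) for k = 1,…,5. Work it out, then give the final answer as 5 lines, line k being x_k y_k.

55 6
6049 660
665335 72594
73180801 7984680
8049222775 878242206

[9; 6,18] for √84; ℓ=2 ⇒ convergent index 1
step 0: (9, 1)  from 9·(1,0) + (0,1)
step 1: (55, 6)  from 6·(9,1) + (1,0)
→ (55, 6).  Check: 55²=3025, 84·6²=3024, difference 1.
n=2: (55,6)∘(55,6) = (55·55+84·6·6, 55·6+6·55) = (6049,660)
n=3: (6049,660)∘(55,6) = (55·6049+84·6·660, 55·660+6·6049) = (665335,72594)
n=4: (665335,72594)∘(55,6) = (55·665335+84·6·72594, 55·72594+6·665335) = (73180801,7984680)
n=5: (73180801,7984680)∘(55,6) = (55·73180801+84·6·7984680, 55·7984680+6·73180801) = (8049222775,878242206)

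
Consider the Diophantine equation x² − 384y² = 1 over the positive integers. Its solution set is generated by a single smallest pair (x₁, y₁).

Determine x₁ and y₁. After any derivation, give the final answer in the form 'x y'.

[19; 1,1,2,9,2,1,1,38] for √384; ℓ=8 ⇒ convergent index 7
step 0: (19, 1)  from 19·(1,0) + (0,1)
…
step 2: (39, 2)  from 1·(20,1) + (19,1)
…
step 4: (921, 47)  from 9·(98,5) + (39,2)
…
step 6: (2861, 146)  from 1·(1940,99) + (921,47)
step 7: (4801, 245)  from 1·(2861,146) + (1940,99)
fundamental: x₁=4801, y₁=245  (since 23049601 − 384·60025 = 1)

4801 245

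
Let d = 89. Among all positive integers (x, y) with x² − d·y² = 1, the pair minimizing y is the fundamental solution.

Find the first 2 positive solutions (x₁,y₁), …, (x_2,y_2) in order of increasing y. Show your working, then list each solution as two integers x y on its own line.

√89 = [9; 2,3,3,2,18, …], period ℓ=5 (odd) → k=9
i=0: a=9 ⇒ p=9, q=1
i=1: a=2 ⇒ p=19, q=2
i=2: a=3 ⇒ p=66, q=7
…
i=5: a=18 ⇒ p=9217, q=977
i=6: a=2 ⇒ p=18934, q=2007
…
i=8: a=3 ⇒ p=216991, q=23001
i=9: a=2 ⇒ p=500001, q=53000
→ (500001, 53000).  Check: 500001²=250001000001, 89·53000²=250001000000, difference 1.
n=2: (500001,53000)∘(500001,53000) = (500001·500001+89·53000·53000, 500001·53000+53000·500001) = (500002000001,53000106000)

500001 53000
500002000001 53000106000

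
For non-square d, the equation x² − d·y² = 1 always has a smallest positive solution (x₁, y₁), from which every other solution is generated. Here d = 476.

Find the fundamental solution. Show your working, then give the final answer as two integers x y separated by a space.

28799 1320

√476 → a₀=21, period (1,4,2,10,2,4,1,42); ℓ=8 even so k=7
k=0  a_k=21  p_k/q_k = 21/1
k=1  a_k=1  p_k/q_k = 22/1
k=2  a_k=4  p_k/q_k = 109/5
…
k=4  a_k=10  p_k/q_k = 2509/115
k=5  a_k=2  p_k/q_k = 5258/241
k=6  a_k=4  p_k/q_k = 23541/1079
k=7  a_k=1  p_k/q_k = 28799/1320
→ (28799, 1320).  Check: 28799²=829382401, 476·1320²=829382400, difference 1.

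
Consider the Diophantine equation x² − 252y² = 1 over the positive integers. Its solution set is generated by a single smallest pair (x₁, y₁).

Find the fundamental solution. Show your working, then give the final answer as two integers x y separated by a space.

d=252: √d = [15; 1,6,1,30] (ℓ=4, even), read p_3/q_3
a_0=15:  p_0=15·1+0=15,  q_0=15·0+1=1
a_1=1:  p_1=1·15+1=16,  q_1=1·1+0=1
a_2=6:  p_2=6·16+15=111,  q_2=6·1+1=7
a_3=1:  p_3=1·111+16=127,  q_3=1·7+1=8
fundamental: x₁=127, y₁=8  (since 16129 − 252·64 = 1)

127 8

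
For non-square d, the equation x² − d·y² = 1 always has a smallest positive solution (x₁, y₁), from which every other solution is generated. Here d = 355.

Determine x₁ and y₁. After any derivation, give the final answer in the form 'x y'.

√355 → a₀=18, period (1,5,3,3,1,6,1,3,3,5,1,36); ℓ=12 even so k=11
i=0: a=18 ⇒ p=18, q=1
i=1: a=1 ⇒ p=19, q=1
i=2: a=5 ⇒ p=113, q=6
…
i=5: a=1 ⇒ p=1545, q=82
…
i=7: a=1 ⇒ p=12002, q=637
…
i=9: a=3 ⇒ p=151391, q=8035
i=10: a=5 ⇒ p=803418, q=42641
i=11: a=1 ⇒ p=954809, q=50676
→ (954809, 50676).  Check: 954809²=911660226481, 355·50676²=911660226480, difference 1.

954809 50676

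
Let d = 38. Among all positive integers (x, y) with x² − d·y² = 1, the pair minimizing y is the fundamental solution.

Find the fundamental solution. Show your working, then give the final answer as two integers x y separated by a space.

37 6

d=38: √d = [6; 6,12] (ℓ=2, even), read p_1/q_1
k=0  a_k=6  p_k/q_k = 6/1
k=1  a_k=6  p_k/q_k = 37/6
→ (37, 6).  Check: 37²=1369, 38·6²=1368, difference 1.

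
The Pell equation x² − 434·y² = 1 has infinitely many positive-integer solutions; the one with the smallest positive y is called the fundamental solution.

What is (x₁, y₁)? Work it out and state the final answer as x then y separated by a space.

√434 = [20; 1,4,1,40, …], period ℓ=4 (even) → k=3
k=0  a_k=20  p_k/q_k = 20/1
k=1  a_k=1  p_k/q_k = 21/1
k=2  a_k=4  p_k/q_k = 104/5
k=3  a_k=1  p_k/q_k = 125/6
→ (125, 6).  Check: 125²=15625, 434·6²=15624, difference 1.

125 6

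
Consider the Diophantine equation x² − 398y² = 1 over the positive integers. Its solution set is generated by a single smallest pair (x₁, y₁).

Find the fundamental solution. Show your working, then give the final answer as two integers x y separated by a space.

√398 → a₀=19, period (1,18,1,38); ℓ=4 even so k=3
step 0: (19, 1)  from 19·(1,0) + (0,1)
step 1: (20, 1)  from 1·(19,1) + (1,0)
step 2: (379, 19)  from 18·(20,1) + (19,1)
step 3: (399, 20)  from 1·(379,19) + (20,1)
(x₁, y₁) = (399, 20);  399² − 398·20² = 1 ✓

399 20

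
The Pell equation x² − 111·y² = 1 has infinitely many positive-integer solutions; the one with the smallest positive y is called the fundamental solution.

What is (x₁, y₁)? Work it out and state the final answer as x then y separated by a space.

295 28

√111 → a₀=10, period (1,1,6,1,1,20); ℓ=6 even so k=5
i=0: a=10 ⇒ p=10, q=1
…
i=4: a=1 ⇒ p=158, q=15
i=5: a=1 ⇒ p=295, q=28
→ (295, 28).  Check: 295²=87025, 111·28²=87024, difference 1.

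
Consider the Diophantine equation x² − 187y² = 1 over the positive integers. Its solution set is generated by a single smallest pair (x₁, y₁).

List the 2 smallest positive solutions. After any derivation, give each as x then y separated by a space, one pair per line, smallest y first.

1682 123
5658247 413772

√187 → a₀=13, period (1,2,13,2,1,26); ℓ=6 even so k=5
a_0=13:  p_0=13·1+0=13,  q_0=13·0+1=1
…
a_2=2:  p_2=2·14+13=41,  q_2=2·1+1=3
…
a_4=2:  p_4=2·547+41=1135,  q_4=2·40+3=83
a_5=1:  p_5=1·1135+547=1682,  q_5=1·83+40=123
(x₁, y₁) = (1682, 123);  1682² − 187·123² = 1 ✓
n=2: (1682,123)∘(1682,123) = (1682·1682+187·123·123, 1682·123+123·1682) = (5658247,413772)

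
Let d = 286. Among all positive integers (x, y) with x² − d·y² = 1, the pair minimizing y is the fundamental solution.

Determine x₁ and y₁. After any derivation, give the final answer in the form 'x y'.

d=286: √d = [16; 1,10,3,3,2,3,3,10,1,32] (ℓ=10, even), read p_9/q_9
step 0: (16, 1)  from 16·(1,0) + (0,1)
…
step 3: (575, 34)  from 3·(186,11) + (17,1)
…
step 5: (4397, 260)  from 2·(1911,113) + (575,34)
step 6: (15102, 893)  from 3·(4397,260) + (1911,113)
…
step 8: (512132, 30283)  from 10·(49703,2939) + (15102,893)
step 9: (561835, 33222)  from 1·(512132,30283) + (49703,2939)
(x₁, y₁) = (561835, 33222);  561835² − 286·33222² = 1 ✓

561835 33222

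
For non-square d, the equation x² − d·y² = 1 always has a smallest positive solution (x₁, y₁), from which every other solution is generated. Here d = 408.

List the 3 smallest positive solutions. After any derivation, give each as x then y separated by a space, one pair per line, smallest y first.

√408 = [20; 5,40, …], period ℓ=2 (even) → k=1
i=0: a=20 ⇒ p=20, q=1
i=1: a=5 ⇒ p=101, q=5
fundamental: x₁=101, y₁=5  (since 10201 − 408·25 = 1)
(101+5√408)^2 = 20401 + 1010√408
(101+5√408)^3 = 4120901 + 204015√408

101 5
20401 1010
4120901 204015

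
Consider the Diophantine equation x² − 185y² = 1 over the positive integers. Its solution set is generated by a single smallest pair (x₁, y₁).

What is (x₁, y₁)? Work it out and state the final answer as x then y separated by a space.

d=185: √d = [13; 1,1,1,1,26] (ℓ=5, odd), read p_9/q_9
step 0: (13, 1)  from 13·(1,0) + (0,1)
step 1: (14, 1)  from 1·(13,1) + (1,0)
step 2: (27, 2)  from 1·(14,1) + (13,1)
step 3: (41, 3)  from 1·(27,2) + (14,1)
step 4: (68, 5)  from 1·(41,3) + (27,2)
step 5: (1809, 133)  from 26·(68,5) + (41,3)
step 6: (1877, 138)  from 1·(1809,133) + (68,5)
…
step 8: (5563, 409)  from 1·(3686,271) + (1877,138)
step 9: (9249, 680)  from 1·(5563,409) + (3686,271)
fundamental: x₁=9249, y₁=680  (since 85544001 − 185·462400 = 1)

9249 680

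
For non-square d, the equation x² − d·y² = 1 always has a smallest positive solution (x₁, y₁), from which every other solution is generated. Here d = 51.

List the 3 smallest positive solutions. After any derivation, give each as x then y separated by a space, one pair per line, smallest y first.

50 7
4999 700
499850 69993

√51 → a₀=7, period (7,14); ℓ=2 even so k=1
i=0: a=7 ⇒ p=7, q=1
i=1: a=7 ⇒ p=50, q=7
(x₁, y₁) = (50, 7);  50² − 51·7² = 1 ✓
(x_2, y_2) = (50·50 + 51·7·7, 50·7 + 7·50) = (4999, 700)
(x_3, y_3) = (50·4999 + 51·7·700, 50·700 + 7·4999) = (499850, 69993)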